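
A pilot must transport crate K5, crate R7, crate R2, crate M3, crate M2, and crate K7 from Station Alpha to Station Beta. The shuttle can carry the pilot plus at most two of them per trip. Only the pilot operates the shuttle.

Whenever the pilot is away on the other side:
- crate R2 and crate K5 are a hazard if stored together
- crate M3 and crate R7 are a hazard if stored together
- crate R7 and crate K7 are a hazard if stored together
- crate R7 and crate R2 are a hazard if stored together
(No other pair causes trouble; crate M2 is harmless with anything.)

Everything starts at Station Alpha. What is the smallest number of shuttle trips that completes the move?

Counting alone: the pilot can take at most 2 across per trip to Station Beta, so moving all 6 needs at least 3 loaded trips out, with a return between consecutive ones — at least 5 crossings.
The safety rule pushes this higher. Following every safe sequence of crossings, the most of the 6 that can be at Station Beta as the shuttle arrives there on crossing 5 is 5 — never all 6.
So no plan with fewer than 7 crossings exists, and this one achieves 7:
1. Pilot goes to Station Beta with crate K5 and crate R7.  [Station Alpha: crate K7, crate M2, crate M3, crate R2 | Station Beta: crate K5, crate R7]
2. Pilot goes back to Station Alpha alone.  [Station Alpha: crate K7, crate M2, crate M3, crate R2 | Station Beta: crate K5, crate R7]
3. Pilot goes to Station Beta with crate M2.  [Station Alpha: crate K7, crate M3, crate R2 | Station Beta: crate K5, crate M2, crate R7]
4. Pilot goes back to Station Alpha alone.  [Station Alpha: crate K7, crate M3, crate R2 | Station Beta: crate K5, crate M2, crate R7]
5. Pilot goes to Station Beta with crate K7 and crate M3.  [Station Alpha: crate R2 | Station Beta: crate K5, crate K7, crate M2, crate M3, crate R7]
6. Pilot goes back to Station Alpha with crate R7.  [Station Alpha: crate R2, crate R7 | Station Beta: crate K5, crate K7, crate M2, crate M3]
7. Pilot goes to Station Beta with crate R2 and crate R7.  [Station Alpha: — | Station Beta: crate K5, crate K7, crate M2, crate M3, crate R2, crate R7]

7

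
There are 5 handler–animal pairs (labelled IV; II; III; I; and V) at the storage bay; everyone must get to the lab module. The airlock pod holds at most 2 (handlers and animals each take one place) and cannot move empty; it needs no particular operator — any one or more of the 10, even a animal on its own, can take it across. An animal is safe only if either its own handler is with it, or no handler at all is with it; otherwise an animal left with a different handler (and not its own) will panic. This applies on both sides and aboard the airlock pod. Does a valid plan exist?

Following every safe sequence of crossings from the start, the most of the 10 that can be at the lab module as the airlock pod arrives there on crossings 1, 3, 5, 7 is 2, 3, 4, 5 respectively; the best ever achieved is 5 of 10.
From crossing 9 on, no configuration arises that was not already reachable earlier: only 82 distinct safe configurations (who is on which side, and where the airlock pod is) can ever be reached, none of them has everyone across, and every continuation just revisits them. So no valid plan exists.

No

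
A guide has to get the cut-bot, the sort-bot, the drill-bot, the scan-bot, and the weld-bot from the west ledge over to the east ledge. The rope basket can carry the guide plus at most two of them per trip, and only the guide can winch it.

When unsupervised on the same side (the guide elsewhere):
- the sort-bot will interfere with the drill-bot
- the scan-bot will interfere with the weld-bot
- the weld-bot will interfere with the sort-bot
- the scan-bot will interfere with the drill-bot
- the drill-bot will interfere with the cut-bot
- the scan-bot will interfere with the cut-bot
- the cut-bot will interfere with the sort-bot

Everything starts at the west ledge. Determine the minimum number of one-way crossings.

impossible

Whatever the first load, the items left behind include a forbidden pair without the guide. No opening move is safe, so no plan exists.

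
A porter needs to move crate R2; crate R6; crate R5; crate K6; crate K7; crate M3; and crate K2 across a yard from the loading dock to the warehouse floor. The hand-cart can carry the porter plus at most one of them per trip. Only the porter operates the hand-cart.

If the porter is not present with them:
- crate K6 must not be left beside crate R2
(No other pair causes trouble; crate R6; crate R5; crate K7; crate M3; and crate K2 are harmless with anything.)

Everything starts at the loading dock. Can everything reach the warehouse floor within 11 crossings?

Counting alone: the porter can take at most 1 across per trip to the warehouse floor, so moving all 7 needs at least 7 loaded trips out, with a return between consecutive ones — at least 13 crossings.
Since 11 < 13, 11 crossings cannot be enough. (The shortest complete plan in fact takes 13:)
1. Porter goes to the warehouse floor with crate R2.  [the loading dock: crate K2, crate K6, crate K7, crate M3, crate R5, crate R6 | the warehouse floor: crate R2]
2. Porter goes back to the loading dock alone.  [the loading dock: crate K2, crate K6, crate K7, crate M3, crate R5, crate R6 | the warehouse floor: crate R2]
3. Porter goes to the warehouse floor with crate R6.  [the loading dock: crate K2, crate K6, crate K7, crate M3, crate R5 | the warehouse floor: crate R2, crate R6]
4. Porter goes back to the loading dock alone.  [the loading dock: crate K2, crate K6, crate K7, crate M3, crate R5 | the warehouse floor: crate R2, crate R6]
5. Porter goes to the warehouse floor with crate R5.  [the loading dock: crate K2, crate K6, crate K7, crate M3 | the warehouse floor: crate R2, crate R5, crate R6]
6. Porter goes back to the loading dock alone.  [the loading dock: crate K2, crate K6, crate K7, crate M3 | the warehouse floor: crate R2, crate R5, crate R6]
7. Porter goes to the warehouse floor with crate K7.  [the loading dock: crate K2, crate K6, crate M3 | the warehouse floor: crate K7, crate R2, crate R5, crate R6]
8. Porter goes back to the loading dock alone.  [the loading dock: crate K2, crate K6, crate M3 | the warehouse floor: crate K7, crate R2, crate R5, crate R6]
9. Porter goes to the warehouse floor with crate M3.  [the loading dock: crate K2, crate K6 | the warehouse floor: crate K7, crate M3, crate R2, crate R5, crate R6]
10. Porter goes back to the loading dock alone.  [the loading dock: crate K2, crate K6 | the warehouse floor: crate K7, crate M3, crate R2, crate R5, crate R6]
11. Porter goes to the warehouse floor with crate K2.  [the loading dock: crate K6 | the warehouse floor: crate K2, crate K7, crate M3, crate R2, crate R5, crate R6]
12. Porter goes back to the loading dock alone.  [the loading dock: crate K6 | the warehouse floor: crate K2, crate K7, crate M3, crate R2, crate R5, crate R6]
13. Porter goes to the warehouse floor with crate K6.  [the loading dock: — | the warehouse floor: crate K2, crate K6, crate K7, crate M3, crate R2, crate R5, crate R6]

No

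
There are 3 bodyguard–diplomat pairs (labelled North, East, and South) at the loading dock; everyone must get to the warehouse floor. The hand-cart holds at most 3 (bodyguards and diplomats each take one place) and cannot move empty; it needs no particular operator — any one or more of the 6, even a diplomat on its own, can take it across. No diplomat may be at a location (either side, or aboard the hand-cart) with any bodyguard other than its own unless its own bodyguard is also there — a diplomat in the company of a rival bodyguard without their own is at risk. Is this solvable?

Yes

1. bodyguard North and diplomat North cross → the warehouse floor.
2. bodyguard North crosses ← the loading dock.
3. bodyguard East, bodyguard North, and bodyguard South cross → the warehouse floor.
4. diplomat North crosses ← the loading dock.
5. diplomat East, diplomat North, and diplomat South cross → the warehouse floor.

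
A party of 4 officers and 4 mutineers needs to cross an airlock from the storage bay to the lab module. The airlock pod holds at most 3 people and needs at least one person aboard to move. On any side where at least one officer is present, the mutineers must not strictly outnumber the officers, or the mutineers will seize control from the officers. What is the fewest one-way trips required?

9

Counting alone: each trip to the lab module takes at most 3 across and each return brings at least 1 back, so after t trips out (and t−1 returns) at most 3t − (t−1) of the 8 are across; that first reaches 8 at t = 4, so at least 7 crossings are needed.
The safety rule pushes this higher. Following every safe sequence of crossings, the most of the 8 that can be at the lab module as the airlock pod arrives there on crossing 7 is 7 — never all 8.
So no plan with fewer than 9 crossings exists, and this one achieves 9:
1. 2 mutineers → the lab module.  (the storage bay: 4O 2M; the lab module: 0O 2M)
2. 1 mutineer ← the storage bay.  (the storage bay: 4O 3M; the lab module: 0O 1M)
3. 3 mutineers → the lab module.  (the storage bay: 4O 0M; the lab module: 0O 4M)
4. 1 mutineer ← the storage bay.  (the storage bay: 4O 1M; the lab module: 0O 3M)
5. 3 officers → the lab module.  (the storage bay: 1O 1M; the lab module: 3O 3M)
6. 1 officer and 1 mutineer ← the storage bay.  (the storage bay: 2O 2M; the lab module: 2O 2M)
7. 2 officers → the lab module.  (the storage bay: 0O 2M; the lab module: 4O 2M)
8. 1 mutineer ← the storage bay.  (the storage bay: 0O 3M; the lab module: 4O 1M)
9. 3 mutineers → the lab module.  (the storage bay: 0O 0M; the lab module: 4O 4M)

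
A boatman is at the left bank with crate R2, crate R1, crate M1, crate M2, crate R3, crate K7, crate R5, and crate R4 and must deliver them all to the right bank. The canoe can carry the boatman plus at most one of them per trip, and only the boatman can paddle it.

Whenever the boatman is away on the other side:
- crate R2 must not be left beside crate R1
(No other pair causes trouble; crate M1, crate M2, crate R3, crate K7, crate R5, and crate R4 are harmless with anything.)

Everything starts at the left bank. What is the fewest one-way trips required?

Counting alone: the boatman can take at most 1 across per trip to the right bank, so moving all 8 needs at least 8 loaded trips out, with a return between consecutive ones — at least 15 crossings.
The plan below uses exactly 15 crossings, so it is optimal:
1. Boatman goes to the right bank with crate R2.  [the left bank: crate K7, crate M1, crate M2, crate R1, crate R3, crate R4, crate R5 | the right bank: crate R2]
2. Boatman goes back to the left bank alone.  [the left bank: crate K7, crate M1, crate M2, crate R1, crate R3, crate R4, crate R5 | the right bank: crate R2]
3. Boatman goes to the right bank with crate M1.  [the left bank: crate K7, crate M2, crate R1, crate R3, crate R4, crate R5 | the right bank: crate M1, crate R2]
4. Boatman goes back to the left bank alone.  [the left bank: crate K7, crate M2, crate R1, crate R3, crate R4, crate R5 | the right bank: crate M1, crate R2]
5. Boatman goes to the right bank with crate M2.  [the left bank: crate K7, crate R1, crate R3, crate R4, crate R5 | the right bank: crate M1, crate M2, crate R2]
6. Boatman goes back to the left bank alone.  [the left bank: crate K7, crate R1, crate R3, crate R4, crate R5 | the right bank: crate M1, crate M2, crate R2]
7. Boatman goes to the right bank with crate R3.  [the left bank: crate K7, crate R1, crate R4, crate R5 | the right bank: crate M1, crate M2, crate R2, crate R3]
8. Boatman goes back to the left bank alone.  [the left bank: crate K7, crate R1, crate R4, crate R5 | the right bank: crate M1, crate M2, crate R2, crate R3]
9. Boatman goes to the right bank with crate K7.  [the left bank: crate R1, crate R4, crate R5 | the right bank: crate K7, crate M1, crate M2, crate R2, crate R3]
10. Boatman goes back to the left bank alone.  [the left bank: crate R1, crate R4, crate R5 | the right bank: crate K7, crate M1, crate M2, crate R2, crate R3]
11. Boatman goes to the right bank with crate R5.  [the left bank: crate R1, crate R4 | the right bank: crate K7, crate M1, crate M2, crate R2, crate R3, crate R5]
12. Boatman goes back to the left bank alone.  [the left bank: crate R1, crate R4 | the right bank: crate K7, crate M1, crate M2, crate R2, crate R3, crate R5]
13. Boatman goes to the right bank with crate R4.  [the left bank: crate R1 | the right bank: crate K7, crate M1, crate M2, crate R2, crate R3, crate R4, crate R5]
14. Boatman goes back to the left bank alone.  [the left bank: crate R1 | the right bank: crate K7, crate M1, crate M2, crate R2, crate R3, crate R4, crate R5]
15. Boatman goes to the right bank with crate R1.  [the left bank: — | the right bank: crate K7, crate M1, crate M2, crate R1, crate R2, crate R3, crate R4, crate R5]

15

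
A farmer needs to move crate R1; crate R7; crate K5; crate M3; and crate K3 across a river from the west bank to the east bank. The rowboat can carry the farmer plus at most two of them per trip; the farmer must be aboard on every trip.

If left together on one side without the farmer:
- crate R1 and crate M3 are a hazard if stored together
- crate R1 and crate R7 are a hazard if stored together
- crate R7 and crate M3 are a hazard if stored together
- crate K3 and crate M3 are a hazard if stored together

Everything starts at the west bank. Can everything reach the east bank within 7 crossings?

Yes

Yes — this plan uses 7 crossings (≤ 7):
1. Farmer goes to the east bank with crate M3 and crate R1.  [the west bank: crate K3, crate K5, crate R7 | the east bank: crate M3, crate R1]
2. Farmer goes back to the west bank with crate R1.  [the west bank: crate K3, crate K5, crate R1, crate R7 | the east bank: crate M3]
3. Farmer goes to the east bank with crate K5 and crate R1.  [the west bank: crate K3, crate R7 | the east bank: crate K5, crate M3, crate R1]
4. Farmer goes back to the west bank with crate R1.  [the west bank: crate K3, crate R1, crate R7 | the east bank: crate K5, crate M3]
5. Farmer goes to the east bank with crate K3 and crate R1.  [the west bank: crate R7 | the east bank: crate K3, crate K5, crate M3, crate R1]
6. Farmer goes back to the west bank with crate M3.  [the west bank: crate M3, crate R7 | the east bank: crate K3, crate K5, crate R1]
7. Farmer goes to the east bank with crate M3 and crate R7.  [the west bank: — | the east bank: crate K3, crate K5, crate M3, crate R1, crate R7]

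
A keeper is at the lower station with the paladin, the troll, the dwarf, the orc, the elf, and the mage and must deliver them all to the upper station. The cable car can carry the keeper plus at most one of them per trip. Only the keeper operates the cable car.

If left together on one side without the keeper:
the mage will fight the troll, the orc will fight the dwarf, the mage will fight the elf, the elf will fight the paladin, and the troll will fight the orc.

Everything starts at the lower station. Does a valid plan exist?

No

Whatever the first load, the items left behind include a forbidden pair without the keeper. No opening move is safe, so no plan exists.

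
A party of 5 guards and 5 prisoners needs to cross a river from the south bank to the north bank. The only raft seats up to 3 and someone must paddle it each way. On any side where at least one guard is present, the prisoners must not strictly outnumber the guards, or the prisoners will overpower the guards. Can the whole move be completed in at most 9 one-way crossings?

Counting alone: each trip to the north bank takes at most 3 across and each return brings at least 1 back, so after t trips out (and t−1 returns) at most 3t − (t−1) of the 10 are across; that first reaches 10 at t = 5, so at least 9 crossings are needed.
The safety rule pushes this higher. Following every safe sequence of crossings, the most of the 10 that can be at the north bank as the raft arrives there on crossing 9 is 9 — never all 10.
So the move cannot be finished within 9 crossings. (The shortest complete plan takes 11:)
1. 2 prisoners → the north bank.  (the south bank: 5G 3P; the north bank: 0G 2P)
2. 1 prisoner ← the south bank.  (the south bank: 5G 4P; the north bank: 0G 1P)
3. 3 prisoners → the north bank.  (the south bank: 5G 1P; the north bank: 0G 4P)
4. 1 prisoner ← the south bank.  (the south bank: 5G 2P; the north bank: 0G 3P)
5. 3 guards → the north bank.  (the south bank: 2G 2P; the north bank: 3G 3P)
6. 1 guard and 1 prisoner ← the south bank.  (the south bank: 3G 3P; the north bank: 2G 2P)
7. 3 guards → the north bank.  (the south bank: 0G 3P; the north bank: 5G 2P)
8. 1 prisoner ← the south bank.  (the south bank: 0G 4P; the north bank: 5G 1P)
9. 2 prisoners → the north bank.  (the south bank: 0G 2P; the north bank: 5G 3P)
10. 1 prisoner ← the south bank.  (the south bank: 0G 3P; the north bank: 5G 2P)
11. 3 prisoners → the north bank.  (the south bank: 0G 0P; the north bank: 5G 5P)

No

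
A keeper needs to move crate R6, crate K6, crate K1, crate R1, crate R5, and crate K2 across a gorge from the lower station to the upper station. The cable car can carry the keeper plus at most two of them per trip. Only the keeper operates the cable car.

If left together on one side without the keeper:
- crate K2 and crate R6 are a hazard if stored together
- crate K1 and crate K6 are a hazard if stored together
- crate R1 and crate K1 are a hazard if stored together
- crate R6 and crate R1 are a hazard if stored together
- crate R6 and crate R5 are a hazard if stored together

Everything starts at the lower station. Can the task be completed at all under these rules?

Yes

1. Keeper goes to the upper station with crate K1 and crate R6.
2. Keeper goes back to the lower station alone.
3. Keeper goes to the upper station with crate K6 and crate R1.
4. Keeper goes back to the lower station with crate K1 and crate R6.
5. Keeper goes to the upper station with crate K2 and crate R5.
6. Keeper goes back to the lower station alone.
7. Keeper goes to the upper station with crate K1 and crate R6.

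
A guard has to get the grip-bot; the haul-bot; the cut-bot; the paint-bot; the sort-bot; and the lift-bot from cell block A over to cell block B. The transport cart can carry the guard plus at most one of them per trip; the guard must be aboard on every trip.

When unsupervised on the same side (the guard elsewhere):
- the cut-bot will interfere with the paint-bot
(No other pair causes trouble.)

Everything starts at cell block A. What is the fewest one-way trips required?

Counting alone: the guard can take at most 1 across per trip to cell block B, so moving all 6 needs at least 6 loaded trips out, with a return between consecutive ones — at least 11 crossings.
The plan below uses exactly 11 crossings, so it is optimal:
1. Guard goes to cell block B with the cut-bot.  [cell block A: the grip-bot, the haul-bot, the lift-bot, the paint-bot, the sort-bot | cell block B: the cut-bot]
2. Guard goes back to cell block A alone.  [cell block A: the grip-bot, the haul-bot, the lift-bot, the paint-bot, the sort-bot | cell block B: the cut-bot]
3. Guard goes to cell block B with the grip-bot.  [cell block A: the haul-bot, the lift-bot, the paint-bot, the sort-bot | cell block B: the cut-bot, the grip-bot]
4. Guard goes back to cell block A alone.  [cell block A: the haul-bot, the lift-bot, the paint-bot, the sort-bot | cell block B: the cut-bot, the grip-bot]
5. Guard goes to cell block B with the haul-bot.  [cell block A: the lift-bot, the paint-bot, the sort-bot | cell block B: the cut-bot, the grip-bot, the haul-bot]
6. Guard goes back to cell block A alone.  [cell block A: the lift-bot, the paint-bot, the sort-bot | cell block B: the cut-bot, the grip-bot, the haul-bot]
7. Guard goes to cell block B with the sort-bot.  [cell block A: the lift-bot, the paint-bot | cell block B: the cut-bot, the grip-bot, the haul-bot, the sort-bot]
8. Guard goes back to cell block A alone.  [cell block A: the lift-bot, the paint-bot | cell block B: the cut-bot, the grip-bot, the haul-bot, the sort-bot]
9. Guard goes to cell block B with the lift-bot.  [cell block A: the paint-bot | cell block B: the cut-bot, the grip-bot, the haul-bot, the lift-bot, the sort-bot]
10. Guard goes back to cell block A alone.  [cell block A: the paint-bot | cell block B: the cut-bot, the grip-bot, the haul-bot, the lift-bot, the sort-bot]
11. Guard goes to cell block B with the paint-bot.  [cell block A: — | cell block B: the cut-bot, the grip-bot, the haul-bot, the lift-bot, the paint-bot, the sort-bot]

11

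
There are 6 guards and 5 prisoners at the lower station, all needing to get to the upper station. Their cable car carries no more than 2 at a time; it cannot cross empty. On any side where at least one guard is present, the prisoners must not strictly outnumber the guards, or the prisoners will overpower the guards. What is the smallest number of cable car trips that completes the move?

19

Counting alone: each trip to the upper station takes at most 2 across and each return brings at least 1 back, so after t trips out (and t−1 returns) at most 2t − (t−1) of the 11 are across; that first reaches 11 at t = 10, so at least 19 crossings are needed.
The plan below uses exactly 19 crossings, so it is optimal:
1. 2 prisoners → the upper station.  (the lower station: 6G 3P; the upper station: 0G 2P)
2. 1 prisoner ← the lower station.  (the lower station: 6G 4P; the upper station: 0G 1P)
3. 2 prisoners → the upper station.  (the lower station: 6G 2P; the upper station: 0G 3P)
4. 1 prisoner ← the lower station.  (the lower station: 6G 3P; the upper station: 0G 2P)
5. 2 guards → the upper station.  (the lower station: 4G 3P; the upper station: 2G 2P)
6. 1 prisoner ← the lower station.  (the lower station: 4G 4P; the upper station: 2G 1P)
7. 1 guard and 1 prisoner → the upper station.  (the lower station: 3G 3P; the upper station: 3G 2P)
8. 1 guard ← the lower station.  (the lower station: 4G 3P; the upper station: 2G 2P)
9. 1 guard and 1 prisoner → the upper station.  (the lower station: 3G 2P; the upper station: 3G 3P)
10. 1 prisoner ← the lower station.  (the lower station: 3G 3P; the upper station: 3G 2P)
11. 1 guard and 1 prisoner → the upper station.  (the lower station: 2G 2P; the upper station: 4G 3P)
12. 1 guard ← the lower station.  (the lower station: 3G 2P; the upper station: 3G 3P)
13. 1 guard and 1 prisoner → the upper station.  (the lower station: 2G 1P; the upper station: 4G 4P)
14. 1 prisoner ← the lower station.  (the lower station: 2G 2P; the upper station: 4G 3P)
15. 1 guard and 1 prisoner → the upper station.  (the lower station: 1G 1P; the upper station: 5G 4P)
16. 1 guard ← the lower station.  (the lower station: 2G 1P; the upper station: 4G 4P)
17. 1 guard and 1 prisoner → the upper station.  (the lower station: 1G 0P; the upper station: 5G 5P)
18. 1 prisoner ← the lower station.  (the lower station: 1G 1P; the upper station: 5G 4P)
19. 1 guard and 1 prisoner → the upper station.  (the lower station: 0G 0P; the upper station: 6G 5P)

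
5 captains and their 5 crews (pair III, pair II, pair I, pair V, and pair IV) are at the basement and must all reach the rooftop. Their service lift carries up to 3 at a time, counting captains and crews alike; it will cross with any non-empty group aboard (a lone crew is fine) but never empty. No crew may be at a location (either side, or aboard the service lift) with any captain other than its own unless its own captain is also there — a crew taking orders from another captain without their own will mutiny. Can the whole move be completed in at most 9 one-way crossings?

Counting alone: each trip to the rooftop takes at most 3 across and each return brings at least 1 back, so after t trips out (and t−1 returns) at most 3t − (t−1) of the 10 are across; that first reaches 10 at t = 5, so at least 9 crossings are needed.
The safety rule pushes this higher. Following every safe sequence of crossings, the most of the 10 that can be at the rooftop as the service lift arrives there on crossing 9 is 9 — never all 10.
So the move cannot be finished within 9 crossings. (The shortest complete plan takes 11:)
1. captain III and crew III cross → the rooftop.
2. captain III crosses ← the basement.
3. crew I, crew II, and crew V cross → the rooftop.
4. crew III crosses ← the basement.
5. captain I, captain II, and captain V cross → the rooftop.
6. captain II and crew II cross ← the basement.
7. captain II, captain III, and captain IV cross → the rooftop.
8. crew I crosses ← the basement.
9. crew II and crew III cross → the rooftop.
10. crew III crosses ← the basement.
11. crew I, crew III, and crew IV cross → the rooftop.

No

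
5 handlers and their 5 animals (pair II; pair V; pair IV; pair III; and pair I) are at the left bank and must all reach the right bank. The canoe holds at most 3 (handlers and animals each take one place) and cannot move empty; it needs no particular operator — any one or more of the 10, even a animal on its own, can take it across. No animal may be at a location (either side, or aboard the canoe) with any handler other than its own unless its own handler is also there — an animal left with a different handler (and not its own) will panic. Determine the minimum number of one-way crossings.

Counting alone: each trip to the right bank takes at most 3 across and each return brings at least 1 back, so after t trips out (and t−1 returns) at most 3t − (t−1) of the 10 are across; that first reaches 10 at t = 5, so at least 9 crossings are needed.
The safety rule pushes this higher. Following every safe sequence of crossings, the most of the 10 that can be at the right bank as the canoe arrives there on crossing 9 is 9 — never all 10.
So no plan with fewer than 11 crossings exists, and this one achieves 11:
1. animal II and handler II cross → the right bank.
2. handler II crosses ← the left bank.
3. animal III, animal IV, and animal V cross → the right bank.
4. animal II crosses ← the left bank.
5. handler III, handler IV, and handler V cross → the right bank.
6. animal V and handler V cross ← the left bank.
7. handler I, handler II, and handler V cross → the right bank.
8. animal IV crosses ← the left bank.
9. animal II and animal V cross → the right bank.
10. animal II crosses ← the left bank.
11. animal I, animal II, and animal IV cross → the right bank.

11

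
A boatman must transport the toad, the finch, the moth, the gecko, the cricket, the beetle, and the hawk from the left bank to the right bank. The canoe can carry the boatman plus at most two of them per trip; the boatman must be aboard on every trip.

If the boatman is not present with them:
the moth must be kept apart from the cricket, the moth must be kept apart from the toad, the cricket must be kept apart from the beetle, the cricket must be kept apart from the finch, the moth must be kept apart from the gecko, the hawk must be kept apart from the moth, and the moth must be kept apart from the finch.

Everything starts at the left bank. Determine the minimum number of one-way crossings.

11

Counting alone: the boatman can take at most 2 across per trip to the right bank, so moving all 7 needs at least 4 loaded trips out, with a return between consecutive ones — at least 7 crossings.
The safety rule pushes this higher. Following every safe sequence of crossings, the most of the 7 that can be at the right bank as the canoe arrives there on crossings 7, 9 is 5, 6 respectively — never all 7.
So no plan with fewer than 11 crossings exists, and this one achieves 11:
1. Boatman goes to the right bank with the cricket and the moth.  [the left bank: the beetle, the finch, the gecko, the hawk, the toad | the right bank: the cricket, the moth]
2. Boatman goes back to the left bank with the moth.  [the left bank: the beetle, the finch, the gecko, the hawk, the moth, the toad | the right bank: the cricket]
3. Boatman goes to the right bank with the moth and the toad.  [the left bank: the beetle, the finch, the gecko, the hawk | the right bank: the cricket, the moth, the toad]
4. Boatman goes back to the left bank with the moth.  [the left bank: the beetle, the finch, the gecko, the hawk, the moth | the right bank: the cricket, the toad]
5. Boatman goes to the right bank with the gecko and the moth.  [the left bank: the beetle, the finch, the hawk | the right bank: the cricket, the gecko, the moth, the toad]
6. Boatman goes back to the left bank with the moth.  [the left bank: the beetle, the finch, the hawk, the moth | the right bank: the cricket, the gecko, the toad]
7. Boatman goes to the right bank with the finch and the hawk.  [the left bank: the beetle, the moth | the right bank: the cricket, the finch, the gecko, the hawk, the toad]
8. Boatman goes back to the left bank with the finch.  [the left bank: the beetle, the finch, the moth | the right bank: the cricket, the gecko, the hawk, the toad]
9. Boatman goes to the right bank with the beetle and the finch.  [the left bank: the moth | the right bank: the beetle, the cricket, the finch, the gecko, the hawk, the toad]
10. Boatman goes back to the left bank with the cricket.  [the left bank: the cricket, the moth | the right bank: the beetle, the finch, the gecko, the hawk, the toad]
11. Boatman goes to the right bank with the cricket and the moth.  [the left bank: — | the right bank: the beetle, the cricket, the finch, the gecko, the hawk, the moth, the toad]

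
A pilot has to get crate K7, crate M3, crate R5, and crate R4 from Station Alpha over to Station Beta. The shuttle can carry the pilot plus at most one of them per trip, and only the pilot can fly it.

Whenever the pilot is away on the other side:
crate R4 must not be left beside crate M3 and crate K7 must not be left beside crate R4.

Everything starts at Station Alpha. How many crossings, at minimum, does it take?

Counting alone: the pilot can take at most 1 across per trip to Station Beta, so moving all 4 needs at least 4 loaded trips out, with a return between consecutive ones — at least 7 crossings.
The safety rule pushes this higher. Following every safe sequence of crossings, the most of the 4 that can be at Station Beta as the shuttle arrives there on crossing 7 is 3 — never all 4.
So no plan with fewer than 9 crossings exists, and this one achieves 9:
1. Pilot goes to Station Beta with crate R4.  [Station Alpha: crate K7, crate M3, crate R5 | Station Beta: crate R4]
2. Pilot goes back to Station Alpha alone.  [Station Alpha: crate K7, crate M3, crate R5 | Station Beta: crate R4]
3. Pilot goes to Station Beta with crate K7.  [Station Alpha: crate M3, crate R5 | Station Beta: crate K7, crate R4]
4. Pilot goes back to Station Alpha with crate R4.  [Station Alpha: crate M3, crate R4, crate R5 | Station Beta: crate K7]
5. Pilot goes to Station Beta with crate M3.  [Station Alpha: crate R4, crate R5 | Station Beta: crate K7, crate M3]
6. Pilot goes back to Station Alpha alone.  [Station Alpha: crate R4, crate R5 | Station Beta: crate K7, crate M3]
7. Pilot goes to Station Beta with crate R5.  [Station Alpha: crate R4 | Station Beta: crate K7, crate M3, crate R5]
8. Pilot goes back to Station Alpha alone.  [Station Alpha: crate R4 | Station Beta: crate K7, crate M3, crate R5]
9. Pilot goes to Station Beta with crate R4.  [Station Alpha: — | Station Beta: crate K7, crate M3, crate R4, crate R5]

9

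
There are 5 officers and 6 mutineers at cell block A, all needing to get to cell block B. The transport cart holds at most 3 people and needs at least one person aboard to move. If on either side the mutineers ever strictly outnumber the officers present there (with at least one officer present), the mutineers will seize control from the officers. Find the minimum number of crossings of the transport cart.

impossible

The mutineers already outnumber the officers at cell block A before anyone moves, so the starting position itself is disallowed.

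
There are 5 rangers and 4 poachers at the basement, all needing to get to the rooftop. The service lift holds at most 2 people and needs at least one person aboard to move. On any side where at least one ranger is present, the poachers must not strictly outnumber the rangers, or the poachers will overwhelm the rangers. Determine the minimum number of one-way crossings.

15

Counting alone: each trip to the rooftop takes at most 2 across and each return brings at least 1 back, so after t trips out (and t−1 returns) at most 2t − (t−1) of the 9 are across; that first reaches 9 at t = 8, so at least 15 crossings are needed.
The plan below uses exactly 15 crossings, so it is optimal:
1. 2 poachers → the rooftop.  (the basement: 5R 2P; the rooftop: 0R 2P)
2. 1 poacher ← the basement.  (the basement: 5R 3P; the rooftop: 0R 1P)
3. 2 poachers → the rooftop.  (the basement: 5R 1P; the rooftop: 0R 3P)
4. 1 poacher ← the basement.  (the basement: 5R 2P; the rooftop: 0R 2P)
5. 2 rangers → the rooftop.  (the basement: 3R 2P; the rooftop: 2R 2P)
6. 1 poacher ← the basement.  (the basement: 3R 3P; the rooftop: 2R 1P)
7. 1 ranger and 1 poacher → the rooftop.  (the basement: 2R 2P; the rooftop: 3R 2P)
8. 1 ranger ← the basement.  (the basement: 3R 2P; the rooftop: 2R 2P)
9. 1 ranger and 1 poacher → the rooftop.  (the basement: 2R 1P; the rooftop: 3R 3P)
10. 1 poacher ← the basement.  (the basement: 2R 2P; the rooftop: 3R 2P)
11. 1 ranger and 1 poacher → the rooftop.  (the basement: 1R 1P; the rooftop: 4R 3P)
12. 1 ranger ← the basement.  (the basement: 2R 1P; the rooftop: 3R 3P)
13. 1 ranger and 1 poacher → the rooftop.  (the basement: 1R 0P; the rooftop: 4R 4P)
14. 1 poacher ← the basement.  (the basement: 1R 1P; the rooftop: 4R 3P)
15. 1 ranger and 1 poacher → the rooftop.  (the basement: 0R 0P; the rooftop: 5R 4P)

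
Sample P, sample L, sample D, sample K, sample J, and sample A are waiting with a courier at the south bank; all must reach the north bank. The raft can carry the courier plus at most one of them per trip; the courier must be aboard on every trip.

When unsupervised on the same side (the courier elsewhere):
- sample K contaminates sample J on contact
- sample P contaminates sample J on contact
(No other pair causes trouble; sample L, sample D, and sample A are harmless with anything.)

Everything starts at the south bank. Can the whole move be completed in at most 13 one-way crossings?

Yes — this plan uses 13 crossings (≤ 13):
1. Courier goes to the north bank with sample J.
2. Courier goes back to the south bank alone.
3. Courier goes to the north bank with sample P.
4. Courier goes back to the south bank with sample J.
5. Courier goes to the north bank with sample K.
6. Courier goes back to the south bank alone.
7. Courier goes to the north bank with sample L.
8. Courier goes back to the south bank alone.
9. Courier goes to the north bank with sample D.
10. Courier goes back to the south bank alone.
11. Courier goes to the north bank with sample A.
12. Courier goes back to the south bank alone.
13. Courier goes to the north bank with sample J.

Yes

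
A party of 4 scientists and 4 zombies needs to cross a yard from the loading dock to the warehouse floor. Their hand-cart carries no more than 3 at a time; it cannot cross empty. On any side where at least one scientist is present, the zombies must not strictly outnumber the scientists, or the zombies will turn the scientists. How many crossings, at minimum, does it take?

Counting alone: each trip to the warehouse floor takes at most 3 across and each return brings at least 1 back, so after t trips out (and t−1 returns) at most 3t − (t−1) of the 8 are across; that first reaches 8 at t = 4, so at least 7 crossings are needed.
The safety rule pushes this higher. Following every safe sequence of crossings, the most of the 8 that can be at the warehouse floor as the hand-cart arrives there on crossing 7 is 7 — never all 8.
So no plan with fewer than 9 crossings exists, and this one achieves 9:
1. 2 zombies → the warehouse floor.  (the loading dock: 4S 2Z; the warehouse floor: 0S 2Z)
2. 1 zombie ← the loading dock.  (the loading dock: 4S 3Z; the warehouse floor: 0S 1Z)
3. 3 zombies → the warehouse floor.  (the loading dock: 4S 0Z; the warehouse floor: 0S 4Z)
4. 1 zombie ← the loading dock.  (the loading dock: 4S 1Z; the warehouse floor: 0S 3Z)
5. 3 scientists → the warehouse floor.  (the loading dock: 1S 1Z; the warehouse floor: 3S 3Z)
6. 1 scientist and 1 zombie ← the loading dock.  (the loading dock: 2S 2Z; the warehouse floor: 2S 2Z)
7. 2 scientists → the warehouse floor.  (the loading dock: 0S 2Z; the warehouse floor: 4S 2Z)
8. 1 zombie ← the loading dock.  (the loading dock: 0S 3Z; the warehouse floor: 4S 1Z)
9. 3 zombies → the warehouse floor.  (the loading dock: 0S 0Z; the warehouse floor: 4S 4Z)

9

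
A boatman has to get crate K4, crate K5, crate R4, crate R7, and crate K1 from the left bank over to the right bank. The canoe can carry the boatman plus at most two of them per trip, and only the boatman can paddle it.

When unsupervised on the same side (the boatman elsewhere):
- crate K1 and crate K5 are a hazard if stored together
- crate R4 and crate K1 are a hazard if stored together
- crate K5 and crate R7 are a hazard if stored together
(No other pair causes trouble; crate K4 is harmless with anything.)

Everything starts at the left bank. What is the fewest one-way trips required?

5

Counting alone: the boatman can take at most 2 across per trip to the right bank, so moving all 5 needs at least 3 loaded trips out, with a return between consecutive ones — at least 5 crossings.
The plan below uses exactly 5 crossings, so it is optimal:
1. Boatman goes to the right bank with crate K5 and crate R4.  [the left bank: crate K1, crate K4, crate R7 | the right bank: crate K5, crate R4]
2. Boatman goes back to the left bank alone.  [the left bank: crate K1, crate K4, crate R7 | the right bank: crate K5, crate R4]
3. Boatman goes to the right bank with crate K4.  [the left bank: crate K1, crate R7 | the right bank: crate K4, crate K5, crate R4]
4. Boatman goes back to the left bank alone.  [the left bank: crate K1, crate R7 | the right bank: crate K4, crate K5, crate R4]
5. Boatman goes to the right bank with crate K1 and crate R7.  [the left bank: — | the right bank: crate K1, crate K4, crate K5, crate R4, crate R7]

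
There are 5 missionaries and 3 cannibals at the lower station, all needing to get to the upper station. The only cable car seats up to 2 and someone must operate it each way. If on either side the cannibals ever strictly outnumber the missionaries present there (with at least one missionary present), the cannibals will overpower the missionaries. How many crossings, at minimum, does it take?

Counting alone: each trip to the upper station takes at most 2 across and each return brings at least 1 back, so after t trips out (and t−1 returns) at most 2t − (t−1) of the 8 are across; that first reaches 8 at t = 7, so at least 13 crossings are needed.
The plan below uses exactly 13 crossings, so it is optimal:
1. 2 cannibals → the upper station.  (the lower station: 5M 1C; the upper station: 0M 2C)
2. 1 cannibal ← the lower station.  (the lower station: 5M 2C; the upper station: 0M 1C)
3. 2 cannibals → the upper station.  (the lower station: 5M 0C; the upper station: 0M 3C)
4. 1 cannibal ← the lower station.  (the lower station: 5M 1C; the upper station: 0M 2C)
5. 2 missionaries → the upper station.  (the lower station: 3M 1C; the upper station: 2M 2C)
6. 1 cannibal ← the lower station.  (the lower station: 3M 2C; the upper station: 2M 1C)
7. 1 missionary and 1 cannibal → the upper station.  (the lower station: 2M 1C; the upper station: 3M 2C)
8. 1 cannibal ← the lower station.  (the lower station: 2M 2C; the upper station: 3M 1C)
9. 2 cannibals → the upper station.  (the lower station: 2M 0C; the upper station: 3M 3C)
10. 1 cannibal ← the lower station.  (the lower station: 2M 1C; the upper station: 3M 2C)
11. 1 missionary and 1 cannibal → the upper station.  (the lower station: 1M 0C; the upper station: 4M 3C)
12. 1 cannibal ← the lower station.  (the lower station: 1M 1C; the upper station: 4M 2C)
13. 1 missionary and 1 cannibal → the upper station.  (the lower station: 0M 0C; the upper station: 5M 3C)

13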